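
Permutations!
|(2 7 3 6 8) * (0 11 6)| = |(0 11 6 8 2 7 3)| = 7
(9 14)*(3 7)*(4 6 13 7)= (3 4 6 13 7)(9 14)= [0, 1, 2, 4, 6, 5, 13, 3, 8, 14, 10, 11, 12, 7, 9]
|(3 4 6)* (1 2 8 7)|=12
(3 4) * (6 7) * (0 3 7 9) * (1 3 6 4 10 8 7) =(0 6 9)(1 3 10 8 7 4) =[6, 3, 2, 10, 1, 5, 9, 4, 7, 0, 8]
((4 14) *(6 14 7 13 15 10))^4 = (4 10 7 6 13 14 15)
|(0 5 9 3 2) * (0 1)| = 6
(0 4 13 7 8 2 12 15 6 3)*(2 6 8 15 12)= (0 4 13 7 15 8 6 3)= [4, 1, 2, 0, 13, 5, 3, 15, 6, 9, 10, 11, 12, 7, 14, 8]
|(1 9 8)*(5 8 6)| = |(1 9 6 5 8)| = 5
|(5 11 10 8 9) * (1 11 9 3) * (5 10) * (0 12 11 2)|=10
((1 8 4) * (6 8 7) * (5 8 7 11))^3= (1 8 11 4 5)(6 7)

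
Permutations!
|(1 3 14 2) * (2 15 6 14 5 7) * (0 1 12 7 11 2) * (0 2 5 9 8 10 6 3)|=42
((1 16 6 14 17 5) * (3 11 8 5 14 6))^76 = ((1 16 3 11 8 5)(14 17))^76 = (17)(1 8 3)(5 11 16)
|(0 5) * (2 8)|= |(0 5)(2 8)|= 2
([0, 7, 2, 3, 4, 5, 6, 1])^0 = (7)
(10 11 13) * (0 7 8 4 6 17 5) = [7, 1, 2, 3, 6, 0, 17, 8, 4, 9, 11, 13, 12, 10, 14, 15, 16, 5] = (0 7 8 4 6 17 5)(10 11 13)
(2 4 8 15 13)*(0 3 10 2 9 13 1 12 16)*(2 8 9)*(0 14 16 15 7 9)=[3, 12, 4, 10, 0, 5, 6, 9, 7, 13, 8, 11, 15, 2, 16, 1, 14]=(0 3 10 8 7 9 13 2 4)(1 12 15)(14 16)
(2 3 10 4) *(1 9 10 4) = (1 9 10)(2 3 4) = [0, 9, 3, 4, 2, 5, 6, 7, 8, 10, 1]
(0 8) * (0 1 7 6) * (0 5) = (0 8 1 7 6 5) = [8, 7, 2, 3, 4, 0, 5, 6, 1]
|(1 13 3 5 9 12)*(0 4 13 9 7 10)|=|(0 4 13 3 5 7 10)(1 9 12)|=21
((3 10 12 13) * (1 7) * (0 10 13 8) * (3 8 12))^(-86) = ((0 10 3 13 8)(1 7))^(-86) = (0 8 13 3 10)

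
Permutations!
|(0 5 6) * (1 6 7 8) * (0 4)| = 7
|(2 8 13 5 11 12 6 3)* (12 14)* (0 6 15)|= 11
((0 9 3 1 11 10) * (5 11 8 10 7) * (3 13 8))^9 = (0 10 8 13 9)(1 3)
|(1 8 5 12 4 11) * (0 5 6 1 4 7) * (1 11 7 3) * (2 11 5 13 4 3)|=8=|(0 13 4 7)(1 8 6 5 12 2 11 3)|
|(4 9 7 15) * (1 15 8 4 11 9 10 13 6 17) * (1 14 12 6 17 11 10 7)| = 30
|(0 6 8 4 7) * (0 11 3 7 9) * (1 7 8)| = 9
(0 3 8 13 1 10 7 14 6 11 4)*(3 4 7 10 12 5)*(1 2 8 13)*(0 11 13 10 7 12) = (0 4 11 12 5 3 10 7 14 6 13 2 8 1) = [4, 0, 8, 10, 11, 3, 13, 14, 1, 9, 7, 12, 5, 2, 6]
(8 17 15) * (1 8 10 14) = (1 8 17 15 10 14) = [0, 8, 2, 3, 4, 5, 6, 7, 17, 9, 14, 11, 12, 13, 1, 10, 16, 15]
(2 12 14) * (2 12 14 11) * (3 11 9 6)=(2 14 12 9 6 3 11)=[0, 1, 14, 11, 4, 5, 3, 7, 8, 6, 10, 2, 9, 13, 12]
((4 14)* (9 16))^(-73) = (4 14)(9 16)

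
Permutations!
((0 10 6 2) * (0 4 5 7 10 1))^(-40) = (2 5 10)(4 7 6)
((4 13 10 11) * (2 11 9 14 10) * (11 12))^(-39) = (14)(2 12 11 4 13) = ((2 12 11 4 13)(9 14 10))^(-39)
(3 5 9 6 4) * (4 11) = (3 5 9 6 11 4) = [0, 1, 2, 5, 3, 9, 11, 7, 8, 6, 10, 4]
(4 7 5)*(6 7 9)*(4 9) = (5 9 6 7) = [0, 1, 2, 3, 4, 9, 7, 5, 8, 6]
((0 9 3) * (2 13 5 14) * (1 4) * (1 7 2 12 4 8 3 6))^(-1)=((0 9 6 1 8 3)(2 13 5 14 12 4 7))^(-1)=(0 3 8 1 6 9)(2 7 4 12 14 5 13)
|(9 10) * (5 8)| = |(5 8)(9 10)| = 2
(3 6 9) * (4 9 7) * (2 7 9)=(2 7 4)(3 6 9)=[0, 1, 7, 6, 2, 5, 9, 4, 8, 3]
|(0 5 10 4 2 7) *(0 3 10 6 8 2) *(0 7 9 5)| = 20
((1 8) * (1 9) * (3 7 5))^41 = ((1 8 9)(3 7 5))^41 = (1 9 8)(3 5 7)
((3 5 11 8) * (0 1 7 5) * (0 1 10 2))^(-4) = (0 2 10)(1 5 8)(3 7 11)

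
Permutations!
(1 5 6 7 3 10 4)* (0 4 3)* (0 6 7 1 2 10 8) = (0 4 2 10 3 8)(1 5 7 6) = [4, 5, 10, 8, 2, 7, 1, 6, 0, 9, 3]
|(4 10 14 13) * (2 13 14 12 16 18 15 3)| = 9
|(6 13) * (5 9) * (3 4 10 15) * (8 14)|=4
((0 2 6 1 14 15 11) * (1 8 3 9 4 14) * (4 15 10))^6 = ((0 2 6 8 3 9 15 11)(4 14 10))^6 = (0 15 3 6)(2 11 9 8)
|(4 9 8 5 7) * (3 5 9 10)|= 10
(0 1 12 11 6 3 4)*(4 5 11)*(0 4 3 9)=(0 1 12 3 5 11 6 9)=[1, 12, 2, 5, 4, 11, 9, 7, 8, 0, 10, 6, 3]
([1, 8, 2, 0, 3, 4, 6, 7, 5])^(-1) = [3, 0, 2, 4, 5, 8, 6, 7, 1]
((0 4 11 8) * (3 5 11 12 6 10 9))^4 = (0 10 11 12 3)(4 9 8 6 5)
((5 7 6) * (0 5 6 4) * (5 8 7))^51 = ((0 8 7 4))^51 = (0 4 7 8)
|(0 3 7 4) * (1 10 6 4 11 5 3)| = |(0 1 10 6 4)(3 7 11 5)| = 20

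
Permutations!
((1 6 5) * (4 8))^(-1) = (1 5 6)(4 8)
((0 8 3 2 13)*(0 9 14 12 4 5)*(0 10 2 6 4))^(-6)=((0 8 3 6 4 5 10 2 13 9 14 12))^(-6)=(0 10)(2 8)(3 13)(4 14)(5 12)(6 9)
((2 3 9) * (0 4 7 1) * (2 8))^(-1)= (0 1 7 4)(2 8 9 3)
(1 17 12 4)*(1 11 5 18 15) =(1 17 12 4 11 5 18 15) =[0, 17, 2, 3, 11, 18, 6, 7, 8, 9, 10, 5, 4, 13, 14, 1, 16, 12, 15]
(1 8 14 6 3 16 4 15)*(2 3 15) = [0, 8, 3, 16, 2, 5, 15, 7, 14, 9, 10, 11, 12, 13, 6, 1, 4] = (1 8 14 6 15)(2 3 16 4)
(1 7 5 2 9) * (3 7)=[0, 3, 9, 7, 4, 2, 6, 5, 8, 1]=(1 3 7 5 2 9)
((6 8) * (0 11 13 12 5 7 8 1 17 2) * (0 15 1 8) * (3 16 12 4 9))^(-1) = (0 7 5 12 16 3 9 4 13 11)(1 15 2 17)(6 8)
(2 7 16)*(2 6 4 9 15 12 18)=(2 7 16 6 4 9 15 12 18)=[0, 1, 7, 3, 9, 5, 4, 16, 8, 15, 10, 11, 18, 13, 14, 12, 6, 17, 2]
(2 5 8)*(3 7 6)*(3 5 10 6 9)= (2 10 6 5 8)(3 7 9)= [0, 1, 10, 7, 4, 8, 5, 9, 2, 3, 6]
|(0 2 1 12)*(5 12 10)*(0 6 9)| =|(0 2 1 10 5 12 6 9)| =8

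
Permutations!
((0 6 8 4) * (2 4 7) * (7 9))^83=((0 6 8 9 7 2 4))^83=(0 4 2 7 9 8 6)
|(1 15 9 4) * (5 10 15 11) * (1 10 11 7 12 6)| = 4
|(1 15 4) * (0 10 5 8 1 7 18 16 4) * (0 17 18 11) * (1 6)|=13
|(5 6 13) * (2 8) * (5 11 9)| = 10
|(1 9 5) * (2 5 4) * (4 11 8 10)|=8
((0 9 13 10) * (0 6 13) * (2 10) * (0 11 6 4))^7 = (0 4 10 2 13 6 11 9)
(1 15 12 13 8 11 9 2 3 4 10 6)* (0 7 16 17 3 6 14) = (0 7 16 17 3 4 10 14)(1 15 12 13 8 11 9 2 6) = [7, 15, 6, 4, 10, 5, 1, 16, 11, 2, 14, 9, 13, 8, 0, 12, 17, 3]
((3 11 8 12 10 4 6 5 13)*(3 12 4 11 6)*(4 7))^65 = ((3 6 5 13 12 10 11 8 7 4))^65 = (3 10)(4 12)(5 8)(6 11)(7 13)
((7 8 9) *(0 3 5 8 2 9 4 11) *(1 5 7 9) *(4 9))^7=(0 9 1 3 4 5 7 11 8 2)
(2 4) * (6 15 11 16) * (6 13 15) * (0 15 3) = (0 15 11 16 13 3)(2 4) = [15, 1, 4, 0, 2, 5, 6, 7, 8, 9, 10, 16, 12, 3, 14, 11, 13]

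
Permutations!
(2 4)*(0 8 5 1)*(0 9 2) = (0 8 5 1 9 2 4) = [8, 9, 4, 3, 0, 1, 6, 7, 5, 2]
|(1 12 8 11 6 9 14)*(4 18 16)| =21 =|(1 12 8 11 6 9 14)(4 18 16)|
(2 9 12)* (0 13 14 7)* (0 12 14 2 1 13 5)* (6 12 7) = (0 5)(1 13 2 9 14 6 12) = [5, 13, 9, 3, 4, 0, 12, 7, 8, 14, 10, 11, 1, 2, 6]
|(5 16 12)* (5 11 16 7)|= 6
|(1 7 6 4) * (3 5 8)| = 12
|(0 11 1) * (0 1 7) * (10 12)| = 6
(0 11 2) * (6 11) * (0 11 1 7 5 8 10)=(0 6 1 7 5 8 10)(2 11)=[6, 7, 11, 3, 4, 8, 1, 5, 10, 9, 0, 2]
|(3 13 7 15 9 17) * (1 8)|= |(1 8)(3 13 7 15 9 17)|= 6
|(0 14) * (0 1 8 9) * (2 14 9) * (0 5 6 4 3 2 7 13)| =12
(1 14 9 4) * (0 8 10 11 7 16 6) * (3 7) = (0 8 10 11 3 7 16 6)(1 14 9 4) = [8, 14, 2, 7, 1, 5, 0, 16, 10, 4, 11, 3, 12, 13, 9, 15, 6]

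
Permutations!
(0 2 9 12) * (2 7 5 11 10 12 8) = (0 7 5 11 10 12)(2 9 8) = [7, 1, 9, 3, 4, 11, 6, 5, 2, 8, 12, 10, 0]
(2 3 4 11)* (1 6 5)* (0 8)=(0 8)(1 6 5)(2 3 4 11)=[8, 6, 3, 4, 11, 1, 5, 7, 0, 9, 10, 2]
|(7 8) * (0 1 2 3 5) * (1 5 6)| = 4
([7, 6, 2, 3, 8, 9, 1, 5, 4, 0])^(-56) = (9)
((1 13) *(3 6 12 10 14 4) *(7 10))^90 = ((1 13)(3 6 12 7 10 14 4))^90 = (3 4 14 10 7 12 6)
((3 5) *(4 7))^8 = ((3 5)(4 7))^8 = (7)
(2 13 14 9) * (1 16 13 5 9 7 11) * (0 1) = [1, 16, 5, 3, 4, 9, 6, 11, 8, 2, 10, 0, 12, 14, 7, 15, 13] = (0 1 16 13 14 7 11)(2 5 9)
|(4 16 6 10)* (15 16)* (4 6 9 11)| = 10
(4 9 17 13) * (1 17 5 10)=[0, 17, 2, 3, 9, 10, 6, 7, 8, 5, 1, 11, 12, 4, 14, 15, 16, 13]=(1 17 13 4 9 5 10)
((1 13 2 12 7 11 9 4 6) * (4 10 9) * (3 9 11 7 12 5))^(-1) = (1 6 4 11 10 9 3 5 2 13)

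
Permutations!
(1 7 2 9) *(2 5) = (1 7 5 2 9) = [0, 7, 9, 3, 4, 2, 6, 5, 8, 1]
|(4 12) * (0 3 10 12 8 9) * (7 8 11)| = |(0 3 10 12 4 11 7 8 9)| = 9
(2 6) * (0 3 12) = [3, 1, 6, 12, 4, 5, 2, 7, 8, 9, 10, 11, 0] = (0 3 12)(2 6)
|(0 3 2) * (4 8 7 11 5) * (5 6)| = |(0 3 2)(4 8 7 11 6 5)| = 6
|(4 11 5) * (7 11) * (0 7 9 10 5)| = |(0 7 11)(4 9 10 5)| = 12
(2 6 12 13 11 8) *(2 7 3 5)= (2 6 12 13 11 8 7 3 5)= [0, 1, 6, 5, 4, 2, 12, 3, 7, 9, 10, 8, 13, 11]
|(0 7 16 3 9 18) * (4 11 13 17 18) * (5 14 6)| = |(0 7 16 3 9 4 11 13 17 18)(5 14 6)| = 30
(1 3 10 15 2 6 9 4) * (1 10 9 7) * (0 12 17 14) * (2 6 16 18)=(0 12 17 14)(1 3 9 4 10 15 6 7)(2 16 18)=[12, 3, 16, 9, 10, 5, 7, 1, 8, 4, 15, 11, 17, 13, 0, 6, 18, 14, 2]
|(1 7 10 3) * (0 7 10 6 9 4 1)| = |(0 7 6 9 4 1 10 3)| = 8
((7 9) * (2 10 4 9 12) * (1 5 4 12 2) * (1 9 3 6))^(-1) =((1 5 4 3 6)(2 10 12 9 7))^(-1) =(1 6 3 4 5)(2 7 9 12 10)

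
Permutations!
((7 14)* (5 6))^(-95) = (5 6)(7 14)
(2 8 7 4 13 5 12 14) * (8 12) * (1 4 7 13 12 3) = (1 4 12 14 2 3)(5 8 13) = [0, 4, 3, 1, 12, 8, 6, 7, 13, 9, 10, 11, 14, 5, 2]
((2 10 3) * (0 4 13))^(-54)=(13)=((0 4 13)(2 10 3))^(-54)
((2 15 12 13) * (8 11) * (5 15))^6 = ((2 5 15 12 13)(8 11))^6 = (2 5 15 12 13)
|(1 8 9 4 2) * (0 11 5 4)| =8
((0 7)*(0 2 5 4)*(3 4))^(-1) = (0 4 3 5 2 7)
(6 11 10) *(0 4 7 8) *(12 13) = (0 4 7 8)(6 11 10)(12 13) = [4, 1, 2, 3, 7, 5, 11, 8, 0, 9, 6, 10, 13, 12]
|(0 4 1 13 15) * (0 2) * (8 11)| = |(0 4 1 13 15 2)(8 11)| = 6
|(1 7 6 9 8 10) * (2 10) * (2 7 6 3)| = |(1 6 9 8 7 3 2 10)| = 8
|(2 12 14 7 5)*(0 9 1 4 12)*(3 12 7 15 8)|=|(0 9 1 4 7 5 2)(3 12 14 15 8)|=35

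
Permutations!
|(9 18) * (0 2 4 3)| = 4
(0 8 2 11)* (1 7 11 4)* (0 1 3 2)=(0 8)(1 7 11)(2 4 3)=[8, 7, 4, 2, 3, 5, 6, 11, 0, 9, 10, 1]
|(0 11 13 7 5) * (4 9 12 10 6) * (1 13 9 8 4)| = 10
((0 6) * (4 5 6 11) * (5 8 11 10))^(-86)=(0 5)(4 8 11)(6 10)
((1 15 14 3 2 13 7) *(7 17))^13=((1 15 14 3 2 13 17 7))^13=(1 13 14 7 2 15 17 3)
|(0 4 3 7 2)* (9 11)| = |(0 4 3 7 2)(9 11)| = 10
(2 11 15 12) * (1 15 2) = [0, 15, 11, 3, 4, 5, 6, 7, 8, 9, 10, 2, 1, 13, 14, 12] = (1 15 12)(2 11)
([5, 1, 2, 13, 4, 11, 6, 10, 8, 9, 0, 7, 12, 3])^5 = [0, 1, 2, 13, 4, 5, 6, 7, 8, 9, 10, 11, 12, 3]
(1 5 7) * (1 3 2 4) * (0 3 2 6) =(0 3 6)(1 5 7 2 4) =[3, 5, 4, 6, 1, 7, 0, 2]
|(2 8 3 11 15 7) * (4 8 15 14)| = 15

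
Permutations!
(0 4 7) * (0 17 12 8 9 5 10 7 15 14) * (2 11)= [4, 1, 11, 3, 15, 10, 6, 17, 9, 5, 7, 2, 8, 13, 0, 14, 16, 12]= (0 4 15 14)(2 11)(5 10 7 17 12 8 9)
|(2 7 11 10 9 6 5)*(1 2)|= |(1 2 7 11 10 9 6 5)|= 8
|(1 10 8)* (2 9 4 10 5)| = |(1 5 2 9 4 10 8)| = 7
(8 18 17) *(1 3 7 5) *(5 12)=[0, 3, 2, 7, 4, 1, 6, 12, 18, 9, 10, 11, 5, 13, 14, 15, 16, 8, 17]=(1 3 7 12 5)(8 18 17)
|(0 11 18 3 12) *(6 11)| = 6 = |(0 6 11 18 3 12)|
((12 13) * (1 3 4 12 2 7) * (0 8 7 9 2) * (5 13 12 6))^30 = ((0 8 7 1 3 4 6 5 13)(2 9))^30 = (0 1 6)(3 5 8)(4 13 7)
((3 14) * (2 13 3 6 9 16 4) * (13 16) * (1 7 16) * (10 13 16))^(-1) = (1 2 4 16 9 6 14 3 13 10 7)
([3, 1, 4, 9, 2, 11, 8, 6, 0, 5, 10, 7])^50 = [9, 1, 2, 5, 4, 7, 0, 8, 3, 11, 10, 6]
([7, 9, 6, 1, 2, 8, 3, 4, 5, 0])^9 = [7, 9, 6, 1, 2, 8, 3, 4, 5, 0]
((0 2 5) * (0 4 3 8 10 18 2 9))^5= ((0 9)(2 5 4 3 8 10 18))^5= (0 9)(2 10 3 5 18 8 4)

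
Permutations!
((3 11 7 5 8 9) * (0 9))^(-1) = ((0 9 3 11 7 5 8))^(-1) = (0 8 5 7 11 3 9)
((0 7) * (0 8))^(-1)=((0 7 8))^(-1)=(0 8 7)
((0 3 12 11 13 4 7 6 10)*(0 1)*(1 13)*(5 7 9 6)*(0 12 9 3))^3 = (3 10)(4 6)(5 7)(9 13)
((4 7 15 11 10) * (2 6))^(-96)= (4 10 11 15 7)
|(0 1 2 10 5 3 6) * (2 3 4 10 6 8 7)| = |(0 1 3 8 7 2 6)(4 10 5)| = 21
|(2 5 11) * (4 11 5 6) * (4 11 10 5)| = |(2 6 11)(4 10 5)| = 3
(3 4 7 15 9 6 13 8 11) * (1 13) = (1 13 8 11 3 4 7 15 9 6) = [0, 13, 2, 4, 7, 5, 1, 15, 11, 6, 10, 3, 12, 8, 14, 9]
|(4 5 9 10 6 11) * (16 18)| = 6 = |(4 5 9 10 6 11)(16 18)|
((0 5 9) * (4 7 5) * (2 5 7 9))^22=((0 4 9)(2 5))^22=(0 4 9)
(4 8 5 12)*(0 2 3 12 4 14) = (0 2 3 12 14)(4 8 5) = [2, 1, 3, 12, 8, 4, 6, 7, 5, 9, 10, 11, 14, 13, 0]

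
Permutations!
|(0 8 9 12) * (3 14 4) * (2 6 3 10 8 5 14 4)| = 11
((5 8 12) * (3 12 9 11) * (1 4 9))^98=(1 9 3 5)(4 11 12 8)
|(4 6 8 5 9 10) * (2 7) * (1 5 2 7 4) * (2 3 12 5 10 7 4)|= |(1 10)(3 12 5 9 7 4 6 8)|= 8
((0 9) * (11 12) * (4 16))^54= (16)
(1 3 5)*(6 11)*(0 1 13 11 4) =(0 1 3 5 13 11 6 4) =[1, 3, 2, 5, 0, 13, 4, 7, 8, 9, 10, 6, 12, 11]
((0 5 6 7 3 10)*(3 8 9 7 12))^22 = ((0 5 6 12 3 10)(7 8 9))^22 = (0 3 6)(5 10 12)(7 8 9)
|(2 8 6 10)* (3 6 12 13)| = 7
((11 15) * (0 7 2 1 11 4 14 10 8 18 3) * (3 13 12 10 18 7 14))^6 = ((0 14 18 13 12 10 8 7 2 1 11 15 4 3))^6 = (0 8 4 12 11 18 2)(1 14 7 3 10 15 13)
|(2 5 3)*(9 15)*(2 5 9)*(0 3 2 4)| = 7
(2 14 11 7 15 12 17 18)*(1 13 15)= (1 13 15 12 17 18 2 14 11 7)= [0, 13, 14, 3, 4, 5, 6, 1, 8, 9, 10, 7, 17, 15, 11, 12, 16, 18, 2]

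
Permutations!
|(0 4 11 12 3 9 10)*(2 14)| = |(0 4 11 12 3 9 10)(2 14)| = 14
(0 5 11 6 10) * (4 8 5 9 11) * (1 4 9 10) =(0 10)(1 4 8 5 9 11 6) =[10, 4, 2, 3, 8, 9, 1, 7, 5, 11, 0, 6]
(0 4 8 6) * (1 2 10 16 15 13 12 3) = (0 4 8 6)(1 2 10 16 15 13 12 3) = [4, 2, 10, 1, 8, 5, 0, 7, 6, 9, 16, 11, 3, 12, 14, 13, 15]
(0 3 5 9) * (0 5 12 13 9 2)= (0 3 12 13 9 5 2)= [3, 1, 0, 12, 4, 2, 6, 7, 8, 5, 10, 11, 13, 9]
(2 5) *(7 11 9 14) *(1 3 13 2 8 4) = (1 3 13 2 5 8 4)(7 11 9 14) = [0, 3, 5, 13, 1, 8, 6, 11, 4, 14, 10, 9, 12, 2, 7]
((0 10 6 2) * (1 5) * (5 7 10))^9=(0 1 10 2 5 7 6)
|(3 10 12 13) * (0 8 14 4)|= |(0 8 14 4)(3 10 12 13)|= 4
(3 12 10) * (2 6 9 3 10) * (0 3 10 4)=(0 3 12 2 6 9 10 4)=[3, 1, 6, 12, 0, 5, 9, 7, 8, 10, 4, 11, 2]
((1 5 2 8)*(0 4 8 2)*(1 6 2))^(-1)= ((0 4 8 6 2 1 5))^(-1)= (0 5 1 2 6 8 4)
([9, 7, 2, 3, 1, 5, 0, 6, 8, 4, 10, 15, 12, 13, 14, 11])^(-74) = (15)(0 7 4)(1 9 6)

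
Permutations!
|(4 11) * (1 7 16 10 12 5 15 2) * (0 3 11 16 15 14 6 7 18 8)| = |(0 3 11 4 16 10 12 5 14 6 7 15 2 1 18 8)| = 16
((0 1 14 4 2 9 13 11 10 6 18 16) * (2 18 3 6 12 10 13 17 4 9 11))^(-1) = (0 16 18 4 17 9 14 1)(2 13 11)(3 6)(10 12)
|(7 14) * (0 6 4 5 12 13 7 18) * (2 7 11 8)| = |(0 6 4 5 12 13 11 8 2 7 14 18)| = 12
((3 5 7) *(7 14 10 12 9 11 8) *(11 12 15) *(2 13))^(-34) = ((2 13)(3 5 14 10 15 11 8 7)(9 12))^(-34) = (3 8 15 14)(5 7 11 10)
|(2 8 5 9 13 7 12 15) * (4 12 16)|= |(2 8 5 9 13 7 16 4 12 15)|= 10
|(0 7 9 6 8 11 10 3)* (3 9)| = |(0 7 3)(6 8 11 10 9)| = 15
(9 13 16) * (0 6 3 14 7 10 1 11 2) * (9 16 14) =[6, 11, 0, 9, 4, 5, 3, 10, 8, 13, 1, 2, 12, 14, 7, 15, 16] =(16)(0 6 3 9 13 14 7 10 1 11 2)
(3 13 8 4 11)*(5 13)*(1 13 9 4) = (1 13 8)(3 5 9 4 11) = [0, 13, 2, 5, 11, 9, 6, 7, 1, 4, 10, 3, 12, 8]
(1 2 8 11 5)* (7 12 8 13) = (1 2 13 7 12 8 11 5) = [0, 2, 13, 3, 4, 1, 6, 12, 11, 9, 10, 5, 8, 7]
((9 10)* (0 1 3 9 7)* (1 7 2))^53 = ((0 7)(1 3 9 10 2))^53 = (0 7)(1 10 3 2 9)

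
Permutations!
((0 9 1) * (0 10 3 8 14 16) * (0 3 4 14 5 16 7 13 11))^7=(0 13 14 10 9 11 7 4 1)(3 16 5 8)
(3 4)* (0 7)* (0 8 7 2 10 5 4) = (0 2 10 5 4 3)(7 8) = [2, 1, 10, 0, 3, 4, 6, 8, 7, 9, 5]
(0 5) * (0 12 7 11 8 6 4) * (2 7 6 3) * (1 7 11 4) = (0 5 12 6 1 7 4)(2 11 8 3) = [5, 7, 11, 2, 0, 12, 1, 4, 3, 9, 10, 8, 6]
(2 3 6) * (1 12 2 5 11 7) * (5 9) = (1 12 2 3 6 9 5 11 7) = [0, 12, 3, 6, 4, 11, 9, 1, 8, 5, 10, 7, 2]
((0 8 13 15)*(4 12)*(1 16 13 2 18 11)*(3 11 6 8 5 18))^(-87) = ((0 5 18 6 8 2 3 11 1 16 13 15)(4 12))^(-87) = (0 16 3 6)(1 2 18 15)(4 12)(5 13 11 8)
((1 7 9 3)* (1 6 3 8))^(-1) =((1 7 9 8)(3 6))^(-1) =(1 8 9 7)(3 6)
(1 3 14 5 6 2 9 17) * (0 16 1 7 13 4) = (0 16 1 3 14 5 6 2 9 17 7 13 4) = [16, 3, 9, 14, 0, 6, 2, 13, 8, 17, 10, 11, 12, 4, 5, 15, 1, 7]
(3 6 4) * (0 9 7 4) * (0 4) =[9, 1, 2, 6, 3, 5, 4, 0, 8, 7] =(0 9 7)(3 6 4)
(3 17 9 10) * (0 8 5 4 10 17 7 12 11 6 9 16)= (0 8 5 4 10 3 7 12 11 6 9 17 16)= [8, 1, 2, 7, 10, 4, 9, 12, 5, 17, 3, 6, 11, 13, 14, 15, 0, 16]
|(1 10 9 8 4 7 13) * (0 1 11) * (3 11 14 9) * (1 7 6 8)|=|(0 7 13 14 9 1 10 3 11)(4 6 8)|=9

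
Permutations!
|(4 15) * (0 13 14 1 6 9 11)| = 14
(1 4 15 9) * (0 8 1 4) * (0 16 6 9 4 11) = (0 8 1 16 6 9 11)(4 15) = [8, 16, 2, 3, 15, 5, 9, 7, 1, 11, 10, 0, 12, 13, 14, 4, 6]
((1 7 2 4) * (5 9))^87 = (1 4 2 7)(5 9)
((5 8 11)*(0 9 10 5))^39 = (0 5)(8 9)(10 11)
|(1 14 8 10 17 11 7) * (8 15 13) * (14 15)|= |(1 15 13 8 10 17 11 7)|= 8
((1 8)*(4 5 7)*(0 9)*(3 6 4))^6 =((0 9)(1 8)(3 6 4 5 7))^6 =(9)(3 6 4 5 7)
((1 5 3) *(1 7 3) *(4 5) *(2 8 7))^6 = (2 7)(3 8)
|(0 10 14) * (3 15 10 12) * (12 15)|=4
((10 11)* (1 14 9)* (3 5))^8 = ((1 14 9)(3 5)(10 11))^8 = (1 9 14)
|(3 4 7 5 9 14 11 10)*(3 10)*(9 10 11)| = 6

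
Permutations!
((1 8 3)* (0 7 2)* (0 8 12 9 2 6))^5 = (0 6 7)(1 3 8 2 9 12) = ((0 7 6)(1 12 9 2 8 3))^5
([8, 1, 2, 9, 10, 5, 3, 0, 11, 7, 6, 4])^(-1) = [7, 1, 2, 6, 11, 5, 10, 9, 0, 3, 4, 8]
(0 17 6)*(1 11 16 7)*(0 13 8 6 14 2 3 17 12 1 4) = (0 12 1 11 16 7 4)(2 3 17 14)(6 13 8) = [12, 11, 3, 17, 0, 5, 13, 4, 6, 9, 10, 16, 1, 8, 2, 15, 7, 14]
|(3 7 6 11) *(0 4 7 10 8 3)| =15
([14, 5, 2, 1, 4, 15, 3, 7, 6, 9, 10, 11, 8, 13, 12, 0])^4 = (0 6 15 8 5 12 1 14 3)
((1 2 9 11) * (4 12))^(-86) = (12)(1 9)(2 11)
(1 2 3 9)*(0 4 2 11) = (0 4 2 3 9 1 11) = [4, 11, 3, 9, 2, 5, 6, 7, 8, 1, 10, 0]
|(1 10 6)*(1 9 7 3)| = 6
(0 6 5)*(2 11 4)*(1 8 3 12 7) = (0 6 5)(1 8 3 12 7)(2 11 4) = [6, 8, 11, 12, 2, 0, 5, 1, 3, 9, 10, 4, 7]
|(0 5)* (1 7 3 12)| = |(0 5)(1 7 3 12)| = 4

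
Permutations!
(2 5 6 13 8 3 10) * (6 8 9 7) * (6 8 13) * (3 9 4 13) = (2 5 3 10)(4 13)(7 8 9) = [0, 1, 5, 10, 13, 3, 6, 8, 9, 7, 2, 11, 12, 4]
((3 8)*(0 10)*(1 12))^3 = (0 10)(1 12)(3 8)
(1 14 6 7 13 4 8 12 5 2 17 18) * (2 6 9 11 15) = (1 14 9 11 15 2 17 18)(4 8 12 5 6 7 13) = [0, 14, 17, 3, 8, 6, 7, 13, 12, 11, 10, 15, 5, 4, 9, 2, 16, 18, 1]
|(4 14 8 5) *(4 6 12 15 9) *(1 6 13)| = 10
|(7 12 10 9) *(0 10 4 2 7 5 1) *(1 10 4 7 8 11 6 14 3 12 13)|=12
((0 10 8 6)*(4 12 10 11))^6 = (0 6 8 10 12 4 11)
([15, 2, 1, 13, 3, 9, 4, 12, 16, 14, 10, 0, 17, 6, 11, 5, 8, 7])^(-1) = [11, 2, 1, 4, 6, 15, 13, 17, 16, 5, 10, 14, 7, 3, 9, 0, 8, 12]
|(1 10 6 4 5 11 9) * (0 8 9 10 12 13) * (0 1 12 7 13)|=|(0 8 9 12)(1 7 13)(4 5 11 10 6)|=60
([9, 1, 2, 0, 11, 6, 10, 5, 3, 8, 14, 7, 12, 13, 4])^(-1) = (0 3 8 9)(4 14 10 6 5 7 11)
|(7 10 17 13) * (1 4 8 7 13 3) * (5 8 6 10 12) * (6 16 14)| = 8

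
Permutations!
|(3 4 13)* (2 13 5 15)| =|(2 13 3 4 5 15)| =6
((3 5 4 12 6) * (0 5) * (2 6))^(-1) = (0 3 6 2 12 4 5)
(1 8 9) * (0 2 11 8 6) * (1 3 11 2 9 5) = (0 9 3 11 8 5 1 6) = [9, 6, 2, 11, 4, 1, 0, 7, 5, 3, 10, 8]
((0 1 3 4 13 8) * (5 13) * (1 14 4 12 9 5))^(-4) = (0 9 4 13 3)(1 8 12 14 5)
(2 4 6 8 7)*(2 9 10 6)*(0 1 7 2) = (0 1 7 9 10 6 8 2 4) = [1, 7, 4, 3, 0, 5, 8, 9, 2, 10, 6]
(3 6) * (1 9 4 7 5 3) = (1 9 4 7 5 3 6) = [0, 9, 2, 6, 7, 3, 1, 5, 8, 4]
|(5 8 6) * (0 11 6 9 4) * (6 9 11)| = 7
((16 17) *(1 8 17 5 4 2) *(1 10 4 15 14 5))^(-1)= ((1 8 17 16)(2 10 4)(5 15 14))^(-1)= (1 16 17 8)(2 4 10)(5 14 15)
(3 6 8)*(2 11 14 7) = (2 11 14 7)(3 6 8) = [0, 1, 11, 6, 4, 5, 8, 2, 3, 9, 10, 14, 12, 13, 7]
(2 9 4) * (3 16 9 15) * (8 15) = [0, 1, 8, 16, 2, 5, 6, 7, 15, 4, 10, 11, 12, 13, 14, 3, 9] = (2 8 15 3 16 9 4)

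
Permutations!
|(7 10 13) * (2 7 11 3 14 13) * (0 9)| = 12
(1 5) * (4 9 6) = (1 5)(4 9 6) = [0, 5, 2, 3, 9, 1, 4, 7, 8, 6]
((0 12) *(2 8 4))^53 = ((0 12)(2 8 4))^53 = (0 12)(2 4 8)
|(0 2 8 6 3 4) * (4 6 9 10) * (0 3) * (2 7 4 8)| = |(0 7 4 3 6)(8 9 10)| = 15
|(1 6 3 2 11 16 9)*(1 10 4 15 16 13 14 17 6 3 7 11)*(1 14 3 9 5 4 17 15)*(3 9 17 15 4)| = 15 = |(1 17 6 7 11 13 9 10 15 16 5 3 2 14 4)|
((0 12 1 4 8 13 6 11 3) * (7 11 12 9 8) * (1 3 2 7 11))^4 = (0 6 9 12 8 3 13)(1 7 2 11 4)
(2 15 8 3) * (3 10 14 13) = (2 15 8 10 14 13 3) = [0, 1, 15, 2, 4, 5, 6, 7, 10, 9, 14, 11, 12, 3, 13, 8]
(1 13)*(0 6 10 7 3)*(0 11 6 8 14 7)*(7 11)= [8, 13, 2, 7, 4, 5, 10, 3, 14, 9, 0, 6, 12, 1, 11]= (0 8 14 11 6 10)(1 13)(3 7)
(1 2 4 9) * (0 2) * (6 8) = (0 2 4 9 1)(6 8) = [2, 0, 4, 3, 9, 5, 8, 7, 6, 1]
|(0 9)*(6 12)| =|(0 9)(6 12)| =2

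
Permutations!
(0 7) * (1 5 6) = (0 7)(1 5 6) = [7, 5, 2, 3, 4, 6, 1, 0]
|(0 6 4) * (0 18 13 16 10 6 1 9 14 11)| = 30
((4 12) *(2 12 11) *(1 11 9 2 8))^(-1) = (1 8 11)(2 9 4 12)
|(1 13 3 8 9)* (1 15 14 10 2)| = |(1 13 3 8 9 15 14 10 2)| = 9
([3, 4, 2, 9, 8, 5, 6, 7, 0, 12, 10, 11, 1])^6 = [8, 12, 2, 0, 1, 5, 6, 7, 4, 3, 10, 11, 9]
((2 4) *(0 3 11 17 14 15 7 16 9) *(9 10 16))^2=(0 11 14 7)(3 17 15 9)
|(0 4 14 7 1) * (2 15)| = 10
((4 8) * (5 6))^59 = ((4 8)(5 6))^59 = (4 8)(5 6)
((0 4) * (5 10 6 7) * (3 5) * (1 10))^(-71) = (0 4)(1 10 6 7 3 5)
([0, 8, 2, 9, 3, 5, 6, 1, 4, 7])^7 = [0, 8, 2, 9, 3, 5, 6, 1, 4, 7]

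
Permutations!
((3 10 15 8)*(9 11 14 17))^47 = (3 8 15 10)(9 17 14 11)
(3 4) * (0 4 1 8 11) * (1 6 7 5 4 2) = [2, 8, 1, 6, 3, 4, 7, 5, 11, 9, 10, 0] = (0 2 1 8 11)(3 6 7 5 4)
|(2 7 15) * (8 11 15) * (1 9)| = |(1 9)(2 7 8 11 15)| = 10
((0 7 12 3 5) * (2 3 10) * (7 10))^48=(12)(0 3 10 5 2)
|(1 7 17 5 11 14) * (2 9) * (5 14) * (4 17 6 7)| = 4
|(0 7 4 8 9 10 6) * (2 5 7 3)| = 10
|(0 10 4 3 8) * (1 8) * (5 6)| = 6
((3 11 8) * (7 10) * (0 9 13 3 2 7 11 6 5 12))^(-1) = (0 12 5 6 3 13 9)(2 8 11 10 7)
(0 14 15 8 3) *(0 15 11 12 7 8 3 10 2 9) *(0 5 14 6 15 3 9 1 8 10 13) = (0 6 15 9 5 14 11 12 7 10 2 1 8 13) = [6, 8, 1, 3, 4, 14, 15, 10, 13, 5, 2, 12, 7, 0, 11, 9]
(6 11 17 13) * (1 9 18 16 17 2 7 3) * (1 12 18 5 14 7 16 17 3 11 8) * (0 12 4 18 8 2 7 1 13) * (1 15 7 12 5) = (0 5 14 15 7 11 12 8 13 6 2 16 3 4 18 17)(1 9) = [5, 9, 16, 4, 18, 14, 2, 11, 13, 1, 10, 12, 8, 6, 15, 7, 3, 0, 17]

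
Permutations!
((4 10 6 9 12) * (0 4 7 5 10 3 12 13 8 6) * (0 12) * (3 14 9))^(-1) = (0 3 6 8 13 9 14 4)(5 7 12 10) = ((0 4 14 9 13 8 6 3)(5 10 12 7))^(-1)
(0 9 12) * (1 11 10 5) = (0 9 12)(1 11 10 5) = [9, 11, 2, 3, 4, 1, 6, 7, 8, 12, 5, 10, 0]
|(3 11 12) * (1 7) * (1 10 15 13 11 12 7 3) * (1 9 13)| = |(1 3 12 9 13 11 7 10 15)| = 9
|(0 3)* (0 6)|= 3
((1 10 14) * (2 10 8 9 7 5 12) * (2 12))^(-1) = ((1 8 9 7 5 2 10 14))^(-1) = (1 14 10 2 5 7 9 8)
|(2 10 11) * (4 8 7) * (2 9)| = |(2 10 11 9)(4 8 7)| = 12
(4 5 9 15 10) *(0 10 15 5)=(15)(0 10 4)(5 9)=[10, 1, 2, 3, 0, 9, 6, 7, 8, 5, 4, 11, 12, 13, 14, 15]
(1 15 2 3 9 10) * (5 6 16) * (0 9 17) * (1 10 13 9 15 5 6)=(0 15 2 3 17)(1 5)(6 16)(9 13)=[15, 5, 3, 17, 4, 1, 16, 7, 8, 13, 10, 11, 12, 9, 14, 2, 6, 0]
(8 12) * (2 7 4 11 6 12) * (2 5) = (2 7 4 11 6 12 8 5) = [0, 1, 7, 3, 11, 2, 12, 4, 5, 9, 10, 6, 8]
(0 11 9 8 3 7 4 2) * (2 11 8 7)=(0 8 3 2)(4 11 9 7)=[8, 1, 0, 2, 11, 5, 6, 4, 3, 7, 10, 9]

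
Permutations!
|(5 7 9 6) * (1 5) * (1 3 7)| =|(1 5)(3 7 9 6)| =4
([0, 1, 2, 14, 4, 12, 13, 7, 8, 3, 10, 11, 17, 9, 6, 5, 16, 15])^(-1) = [0, 1, 2, 9, 4, 15, 14, 7, 8, 13, 10, 11, 5, 6, 3, 17, 16, 12]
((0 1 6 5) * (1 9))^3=(0 6 9 5 1)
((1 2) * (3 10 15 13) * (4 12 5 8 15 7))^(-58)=((1 2)(3 10 7 4 12 5 8 15 13))^(-58)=(3 5 10 8 7 15 4 13 12)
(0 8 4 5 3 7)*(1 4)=(0 8 1 4 5 3 7)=[8, 4, 2, 7, 5, 3, 6, 0, 1]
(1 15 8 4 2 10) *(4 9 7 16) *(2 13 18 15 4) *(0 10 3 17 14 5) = (0 10 1 4 13 18 15 8 9 7 16 2 3 17 14 5) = [10, 4, 3, 17, 13, 0, 6, 16, 9, 7, 1, 11, 12, 18, 5, 8, 2, 14, 15]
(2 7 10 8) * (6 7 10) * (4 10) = [0, 1, 4, 3, 10, 5, 7, 6, 2, 9, 8] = (2 4 10 8)(6 7)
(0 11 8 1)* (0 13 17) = (0 11 8 1 13 17) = [11, 13, 2, 3, 4, 5, 6, 7, 1, 9, 10, 8, 12, 17, 14, 15, 16, 0]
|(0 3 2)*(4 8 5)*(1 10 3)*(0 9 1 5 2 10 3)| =9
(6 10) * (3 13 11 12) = (3 13 11 12)(6 10) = [0, 1, 2, 13, 4, 5, 10, 7, 8, 9, 6, 12, 3, 11]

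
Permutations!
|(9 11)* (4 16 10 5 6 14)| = |(4 16 10 5 6 14)(9 11)| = 6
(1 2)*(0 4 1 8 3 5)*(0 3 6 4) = (1 2 8 6 4)(3 5) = [0, 2, 8, 5, 1, 3, 4, 7, 6]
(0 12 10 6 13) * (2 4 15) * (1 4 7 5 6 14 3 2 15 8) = [12, 4, 7, 2, 8, 6, 13, 5, 1, 9, 14, 11, 10, 0, 3, 15] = (15)(0 12 10 14 3 2 7 5 6 13)(1 4 8)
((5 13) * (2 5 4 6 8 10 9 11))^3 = (2 4 10)(5 6 9)(8 11 13)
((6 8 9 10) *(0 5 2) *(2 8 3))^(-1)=(0 2 3 6 10 9 8 5)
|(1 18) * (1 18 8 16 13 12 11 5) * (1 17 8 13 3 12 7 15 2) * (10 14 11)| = |(18)(1 13 7 15 2)(3 12 10 14 11 5 17 8 16)| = 45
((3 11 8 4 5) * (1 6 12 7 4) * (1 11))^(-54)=((1 6 12 7 4 5 3)(8 11))^(-54)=(1 12 4 3 6 7 5)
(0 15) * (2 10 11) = [15, 1, 10, 3, 4, 5, 6, 7, 8, 9, 11, 2, 12, 13, 14, 0] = (0 15)(2 10 11)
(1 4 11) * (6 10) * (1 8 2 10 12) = [0, 4, 10, 3, 11, 5, 12, 7, 2, 9, 6, 8, 1] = (1 4 11 8 2 10 6 12)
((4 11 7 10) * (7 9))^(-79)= ((4 11 9 7 10))^(-79)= (4 11 9 7 10)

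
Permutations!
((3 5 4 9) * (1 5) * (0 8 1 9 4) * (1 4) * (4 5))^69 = ((0 8 5)(1 4)(3 9))^69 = (1 4)(3 9)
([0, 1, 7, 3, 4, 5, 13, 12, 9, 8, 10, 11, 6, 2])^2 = (2 12 13 7 6)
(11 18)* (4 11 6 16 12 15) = (4 11 18 6 16 12 15) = [0, 1, 2, 3, 11, 5, 16, 7, 8, 9, 10, 18, 15, 13, 14, 4, 12, 17, 6]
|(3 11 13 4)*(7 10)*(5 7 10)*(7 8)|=12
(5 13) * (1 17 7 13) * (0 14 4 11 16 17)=[14, 0, 2, 3, 11, 1, 6, 13, 8, 9, 10, 16, 12, 5, 4, 15, 17, 7]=(0 14 4 11 16 17 7 13 5 1)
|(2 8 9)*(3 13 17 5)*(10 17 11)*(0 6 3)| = |(0 6 3 13 11 10 17 5)(2 8 9)| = 24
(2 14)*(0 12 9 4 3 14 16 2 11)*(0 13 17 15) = (0 12 9 4 3 14 11 13 17 15)(2 16) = [12, 1, 16, 14, 3, 5, 6, 7, 8, 4, 10, 13, 9, 17, 11, 0, 2, 15]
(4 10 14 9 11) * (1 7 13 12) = (1 7 13 12)(4 10 14 9 11) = [0, 7, 2, 3, 10, 5, 6, 13, 8, 11, 14, 4, 1, 12, 9]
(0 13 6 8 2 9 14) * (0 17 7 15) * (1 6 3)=[13, 6, 9, 1, 4, 5, 8, 15, 2, 14, 10, 11, 12, 3, 17, 0, 16, 7]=(0 13 3 1 6 8 2 9 14 17 7 15)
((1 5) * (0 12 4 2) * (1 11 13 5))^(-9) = (13)(0 2 4 12)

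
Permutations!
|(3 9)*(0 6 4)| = |(0 6 4)(3 9)| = 6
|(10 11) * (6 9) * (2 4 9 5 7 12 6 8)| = |(2 4 9 8)(5 7 12 6)(10 11)| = 4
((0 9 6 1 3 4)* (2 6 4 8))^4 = (0 9 4)(1 6 2 8 3)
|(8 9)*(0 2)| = 2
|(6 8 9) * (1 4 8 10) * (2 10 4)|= 12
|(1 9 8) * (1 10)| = 4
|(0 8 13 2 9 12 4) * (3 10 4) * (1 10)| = |(0 8 13 2 9 12 3 1 10 4)| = 10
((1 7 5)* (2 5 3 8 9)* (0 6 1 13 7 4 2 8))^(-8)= ((0 6 1 4 2 5 13 7 3)(8 9))^(-8)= (0 6 1 4 2 5 13 7 3)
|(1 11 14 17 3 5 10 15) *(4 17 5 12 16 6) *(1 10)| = |(1 11 14 5)(3 12 16 6 4 17)(10 15)| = 12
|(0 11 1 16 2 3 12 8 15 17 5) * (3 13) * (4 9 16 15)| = |(0 11 1 15 17 5)(2 13 3 12 8 4 9 16)| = 24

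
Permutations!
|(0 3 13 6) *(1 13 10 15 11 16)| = |(0 3 10 15 11 16 1 13 6)| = 9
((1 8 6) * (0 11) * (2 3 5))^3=((0 11)(1 8 6)(2 3 5))^3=(0 11)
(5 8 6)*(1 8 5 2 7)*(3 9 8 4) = (1 4 3 9 8 6 2 7) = [0, 4, 7, 9, 3, 5, 2, 1, 6, 8]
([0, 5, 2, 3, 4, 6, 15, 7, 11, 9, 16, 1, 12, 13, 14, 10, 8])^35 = (1 15 8 5 10 11 6 16)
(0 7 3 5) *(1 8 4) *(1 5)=(0 7 3 1 8 4 5)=[7, 8, 2, 1, 5, 0, 6, 3, 4]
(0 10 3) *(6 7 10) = (0 6 7 10 3) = [6, 1, 2, 0, 4, 5, 7, 10, 8, 9, 3]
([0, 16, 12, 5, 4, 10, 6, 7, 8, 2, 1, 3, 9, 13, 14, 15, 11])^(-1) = (1 10 5 3 11 16)(2 9 12)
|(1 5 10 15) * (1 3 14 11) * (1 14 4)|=|(1 5 10 15 3 4)(11 14)|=6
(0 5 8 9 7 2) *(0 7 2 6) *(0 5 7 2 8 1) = [7, 0, 2, 3, 4, 1, 5, 6, 9, 8] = (0 7 6 5 1)(8 9)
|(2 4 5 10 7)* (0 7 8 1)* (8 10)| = |(10)(0 7 2 4 5 8 1)| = 7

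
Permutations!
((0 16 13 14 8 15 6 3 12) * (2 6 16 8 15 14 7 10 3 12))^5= ((0 8 14 15 16 13 7 10 3 2 6 12))^5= (0 13 6 15 3 8 7 12 16 2 14 10)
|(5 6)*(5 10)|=|(5 6 10)|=3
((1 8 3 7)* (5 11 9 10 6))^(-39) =((1 8 3 7)(5 11 9 10 6))^(-39) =(1 8 3 7)(5 11 9 10 6)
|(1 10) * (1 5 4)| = |(1 10 5 4)| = 4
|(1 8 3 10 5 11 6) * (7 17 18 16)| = |(1 8 3 10 5 11 6)(7 17 18 16)| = 28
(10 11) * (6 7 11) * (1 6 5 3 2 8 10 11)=(11)(1 6 7)(2 8 10 5 3)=[0, 6, 8, 2, 4, 3, 7, 1, 10, 9, 5, 11]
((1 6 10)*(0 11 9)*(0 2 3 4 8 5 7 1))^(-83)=((0 11 9 2 3 4 8 5 7 1 6 10))^(-83)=(0 11 9 2 3 4 8 5 7 1 6 10)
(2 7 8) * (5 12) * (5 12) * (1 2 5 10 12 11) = (1 2 7 8 5 10 12 11) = [0, 2, 7, 3, 4, 10, 6, 8, 5, 9, 12, 1, 11]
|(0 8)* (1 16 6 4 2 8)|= |(0 1 16 6 4 2 8)|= 7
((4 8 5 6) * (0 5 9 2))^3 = ((0 5 6 4 8 9 2))^3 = (0 4 2 6 9 5 8)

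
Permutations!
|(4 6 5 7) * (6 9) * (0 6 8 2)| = |(0 6 5 7 4 9 8 2)| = 8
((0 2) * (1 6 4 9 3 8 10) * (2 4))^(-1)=(0 2 6 1 10 8 3 9 4)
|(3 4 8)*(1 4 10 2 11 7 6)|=|(1 4 8 3 10 2 11 7 6)|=9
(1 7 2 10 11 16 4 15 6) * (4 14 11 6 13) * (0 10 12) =[10, 7, 12, 3, 15, 5, 1, 2, 8, 9, 6, 16, 0, 4, 11, 13, 14] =(0 10 6 1 7 2 12)(4 15 13)(11 16 14)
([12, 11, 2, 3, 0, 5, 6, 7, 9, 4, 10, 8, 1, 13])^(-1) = (13)(0 4 9 8 11 1 12)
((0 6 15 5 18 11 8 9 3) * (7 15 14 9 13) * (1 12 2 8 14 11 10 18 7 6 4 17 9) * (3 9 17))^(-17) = (0 4 3)(1 14 11 6 13 8 2 12)(5 7 15)(10 18)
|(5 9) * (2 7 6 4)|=|(2 7 6 4)(5 9)|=4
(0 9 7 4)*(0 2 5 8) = [9, 1, 5, 3, 2, 8, 6, 4, 0, 7] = (0 9 7 4 2 5 8)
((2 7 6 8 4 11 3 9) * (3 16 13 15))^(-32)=((2 7 6 8 4 11 16 13 15 3 9))^(-32)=(2 7 6 8 4 11 16 13 15 3 9)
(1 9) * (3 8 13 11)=(1 9)(3 8 13 11)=[0, 9, 2, 8, 4, 5, 6, 7, 13, 1, 10, 3, 12, 11]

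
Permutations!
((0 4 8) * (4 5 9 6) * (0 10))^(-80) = ((0 5 9 6 4 8 10))^(-80) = (0 4 5 8 9 10 6)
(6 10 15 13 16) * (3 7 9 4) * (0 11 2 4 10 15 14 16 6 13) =(0 11 2 4 3 7 9 10 14 16 13 6 15) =[11, 1, 4, 7, 3, 5, 15, 9, 8, 10, 14, 2, 12, 6, 16, 0, 13]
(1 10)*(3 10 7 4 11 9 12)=(1 7 4 11 9 12 3 10)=[0, 7, 2, 10, 11, 5, 6, 4, 8, 12, 1, 9, 3]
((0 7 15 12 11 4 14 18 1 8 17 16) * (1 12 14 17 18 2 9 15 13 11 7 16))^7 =(0 16)(1 4 13 12 8 17 11 7 18)(2 14 15 9)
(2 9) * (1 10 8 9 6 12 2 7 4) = (1 10 8 9 7 4)(2 6 12) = [0, 10, 6, 3, 1, 5, 12, 4, 9, 7, 8, 11, 2]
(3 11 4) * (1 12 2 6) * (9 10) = (1 12 2 6)(3 11 4)(9 10) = [0, 12, 6, 11, 3, 5, 1, 7, 8, 10, 9, 4, 2]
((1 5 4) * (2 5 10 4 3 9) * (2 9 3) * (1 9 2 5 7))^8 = ((1 10 4 9 2 7))^8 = (1 4 2)(7 10 9)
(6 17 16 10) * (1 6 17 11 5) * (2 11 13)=[0, 6, 11, 3, 4, 1, 13, 7, 8, 9, 17, 5, 12, 2, 14, 15, 10, 16]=(1 6 13 2 11 5)(10 17 16)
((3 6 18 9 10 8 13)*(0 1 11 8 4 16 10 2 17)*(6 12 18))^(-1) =(0 17 2 9 18 12 3 13 8 11 1)(4 10 16)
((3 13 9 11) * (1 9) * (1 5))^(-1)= ((1 9 11 3 13 5))^(-1)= (1 5 13 3 11 9)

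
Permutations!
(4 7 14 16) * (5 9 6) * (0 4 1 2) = (0 4 7 14 16 1 2)(5 9 6) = [4, 2, 0, 3, 7, 9, 5, 14, 8, 6, 10, 11, 12, 13, 16, 15, 1]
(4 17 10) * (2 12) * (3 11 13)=(2 12)(3 11 13)(4 17 10)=[0, 1, 12, 11, 17, 5, 6, 7, 8, 9, 4, 13, 2, 3, 14, 15, 16, 10]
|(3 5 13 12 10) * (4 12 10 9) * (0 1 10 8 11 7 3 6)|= |(0 1 10 6)(3 5 13 8 11 7)(4 12 9)|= 12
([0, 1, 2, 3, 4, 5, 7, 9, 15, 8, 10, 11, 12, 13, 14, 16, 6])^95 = [0, 1, 2, 3, 4, 5, 16, 6, 9, 7, 10, 11, 12, 13, 14, 8, 15]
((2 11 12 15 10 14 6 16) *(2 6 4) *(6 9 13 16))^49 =(9 13 16)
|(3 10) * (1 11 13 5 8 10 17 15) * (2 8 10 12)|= |(1 11 13 5 10 3 17 15)(2 8 12)|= 24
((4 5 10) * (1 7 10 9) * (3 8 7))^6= (1 5 10 8)(3 9 4 7)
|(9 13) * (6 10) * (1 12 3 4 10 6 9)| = 7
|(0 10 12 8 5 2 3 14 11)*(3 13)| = 10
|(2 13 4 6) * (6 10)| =|(2 13 4 10 6)| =5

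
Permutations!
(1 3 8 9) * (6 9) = (1 3 8 6 9) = [0, 3, 2, 8, 4, 5, 9, 7, 6, 1]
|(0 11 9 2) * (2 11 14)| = |(0 14 2)(9 11)| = 6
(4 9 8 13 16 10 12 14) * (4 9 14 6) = [0, 1, 2, 3, 14, 5, 4, 7, 13, 8, 12, 11, 6, 16, 9, 15, 10] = (4 14 9 8 13 16 10 12 6)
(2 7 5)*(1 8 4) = (1 8 4)(2 7 5) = [0, 8, 7, 3, 1, 2, 6, 5, 4]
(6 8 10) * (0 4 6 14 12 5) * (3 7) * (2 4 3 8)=(0 3 7 8 10 14 12 5)(2 4 6)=[3, 1, 4, 7, 6, 0, 2, 8, 10, 9, 14, 11, 5, 13, 12]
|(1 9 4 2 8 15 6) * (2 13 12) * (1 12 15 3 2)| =21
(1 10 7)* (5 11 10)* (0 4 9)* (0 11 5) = (0 4 9 11 10 7 1) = [4, 0, 2, 3, 9, 5, 6, 1, 8, 11, 7, 10]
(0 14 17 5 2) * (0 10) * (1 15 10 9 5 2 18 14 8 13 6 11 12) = (0 8 13 6 11 12 1 15 10)(2 9 5 18 14 17) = [8, 15, 9, 3, 4, 18, 11, 7, 13, 5, 0, 12, 1, 6, 17, 10, 16, 2, 14]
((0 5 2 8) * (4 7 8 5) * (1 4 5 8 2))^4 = ((0 5 1 4 7 2 8))^4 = (0 7 5 2 1 8 4)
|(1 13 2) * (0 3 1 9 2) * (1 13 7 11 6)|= 12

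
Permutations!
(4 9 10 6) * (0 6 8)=(0 6 4 9 10 8)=[6, 1, 2, 3, 9, 5, 4, 7, 0, 10, 8]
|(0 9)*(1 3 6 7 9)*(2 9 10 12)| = |(0 1 3 6 7 10 12 2 9)| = 9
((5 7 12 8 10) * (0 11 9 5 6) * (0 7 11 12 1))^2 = (0 8 6 1 12 10 7)(5 9 11)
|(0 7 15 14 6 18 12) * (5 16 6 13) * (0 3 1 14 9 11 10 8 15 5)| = 55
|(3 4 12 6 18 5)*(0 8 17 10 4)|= 10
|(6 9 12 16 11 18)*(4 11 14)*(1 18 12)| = 20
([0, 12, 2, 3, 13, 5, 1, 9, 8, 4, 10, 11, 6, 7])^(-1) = (1 6 12)(4 9 7 13)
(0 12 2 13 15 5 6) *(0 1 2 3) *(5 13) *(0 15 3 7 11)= (0 12 7 11)(1 2 5 6)(3 15 13)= [12, 2, 5, 15, 4, 6, 1, 11, 8, 9, 10, 0, 7, 3, 14, 13]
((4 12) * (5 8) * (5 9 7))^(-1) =(4 12)(5 7 9 8)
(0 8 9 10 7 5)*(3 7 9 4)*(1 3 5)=(0 8 4 5)(1 3 7)(9 10)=[8, 3, 2, 7, 5, 0, 6, 1, 4, 10, 9]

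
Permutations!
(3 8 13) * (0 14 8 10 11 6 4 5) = (0 14 8 13 3 10 11 6 4 5) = [14, 1, 2, 10, 5, 0, 4, 7, 13, 9, 11, 6, 12, 3, 8]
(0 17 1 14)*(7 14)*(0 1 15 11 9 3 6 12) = [17, 7, 2, 6, 4, 5, 12, 14, 8, 3, 10, 9, 0, 13, 1, 11, 16, 15] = (0 17 15 11 9 3 6 12)(1 7 14)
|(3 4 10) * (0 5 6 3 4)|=4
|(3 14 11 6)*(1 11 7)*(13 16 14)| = 8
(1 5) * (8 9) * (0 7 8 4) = [7, 5, 2, 3, 0, 1, 6, 8, 9, 4] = (0 7 8 9 4)(1 5)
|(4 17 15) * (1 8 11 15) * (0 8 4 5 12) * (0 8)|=|(1 4 17)(5 12 8 11 15)|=15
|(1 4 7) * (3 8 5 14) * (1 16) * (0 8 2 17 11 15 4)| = |(0 8 5 14 3 2 17 11 15 4 7 16 1)| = 13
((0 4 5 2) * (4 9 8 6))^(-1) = ((0 9 8 6 4 5 2))^(-1) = (0 2 5 4 6 8 9)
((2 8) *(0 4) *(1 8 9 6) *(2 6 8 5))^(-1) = (0 4)(1 6 8 9 2 5)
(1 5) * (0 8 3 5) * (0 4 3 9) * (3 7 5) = (0 8 9)(1 4 7 5) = [8, 4, 2, 3, 7, 1, 6, 5, 9, 0]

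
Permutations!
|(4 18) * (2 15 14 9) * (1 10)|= |(1 10)(2 15 14 9)(4 18)|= 4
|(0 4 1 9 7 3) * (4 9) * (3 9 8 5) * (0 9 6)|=14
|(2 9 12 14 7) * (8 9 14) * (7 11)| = |(2 14 11 7)(8 9 12)| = 12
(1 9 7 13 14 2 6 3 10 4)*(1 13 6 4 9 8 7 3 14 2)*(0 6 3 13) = (0 6 14 1 8 7 3 10 9 13 2 4) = [6, 8, 4, 10, 0, 5, 14, 3, 7, 13, 9, 11, 12, 2, 1]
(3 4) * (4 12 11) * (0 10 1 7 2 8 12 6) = (0 10 1 7 2 8 12 11 4 3 6) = [10, 7, 8, 6, 3, 5, 0, 2, 12, 9, 1, 4, 11]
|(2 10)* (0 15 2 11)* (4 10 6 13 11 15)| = 8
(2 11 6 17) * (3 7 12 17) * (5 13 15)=(2 11 6 3 7 12 17)(5 13 15)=[0, 1, 11, 7, 4, 13, 3, 12, 8, 9, 10, 6, 17, 15, 14, 5, 16, 2]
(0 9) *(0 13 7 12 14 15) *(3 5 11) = (0 9 13 7 12 14 15)(3 5 11) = [9, 1, 2, 5, 4, 11, 6, 12, 8, 13, 10, 3, 14, 7, 15, 0]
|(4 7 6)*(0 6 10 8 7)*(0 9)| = 12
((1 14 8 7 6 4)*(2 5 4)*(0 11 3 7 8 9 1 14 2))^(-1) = (0 6 7 3 11)(1 9 14 4 5 2)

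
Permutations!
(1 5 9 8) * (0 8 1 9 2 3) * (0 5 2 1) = (0 8 9)(1 2 3 5) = [8, 2, 3, 5, 4, 1, 6, 7, 9, 0]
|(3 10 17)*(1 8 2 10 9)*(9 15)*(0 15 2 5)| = |(0 15 9 1 8 5)(2 10 17 3)| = 12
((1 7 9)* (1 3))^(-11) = (1 7 9 3)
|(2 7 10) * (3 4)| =6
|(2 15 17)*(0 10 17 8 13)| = 7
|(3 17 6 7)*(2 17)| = 5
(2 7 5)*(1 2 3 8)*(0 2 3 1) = (0 2 7 5 1 3 8) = [2, 3, 7, 8, 4, 1, 6, 5, 0]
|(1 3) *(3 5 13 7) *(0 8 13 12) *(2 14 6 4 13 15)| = |(0 8 15 2 14 6 4 13 7 3 1 5 12)| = 13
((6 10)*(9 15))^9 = ((6 10)(9 15))^9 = (6 10)(9 15)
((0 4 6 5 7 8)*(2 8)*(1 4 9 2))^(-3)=(0 9 2 8)(1 6 7 4 5)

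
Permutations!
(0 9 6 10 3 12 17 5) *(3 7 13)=(0 9 6 10 7 13 3 12 17 5)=[9, 1, 2, 12, 4, 0, 10, 13, 8, 6, 7, 11, 17, 3, 14, 15, 16, 5]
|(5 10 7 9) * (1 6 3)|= 12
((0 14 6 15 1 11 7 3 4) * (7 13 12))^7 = (0 12 15 4 13 6 3 11 14 7 1)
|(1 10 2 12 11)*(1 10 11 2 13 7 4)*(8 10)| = 14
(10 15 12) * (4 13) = (4 13)(10 15 12) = [0, 1, 2, 3, 13, 5, 6, 7, 8, 9, 15, 11, 10, 4, 14, 12]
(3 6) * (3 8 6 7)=(3 7)(6 8)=[0, 1, 2, 7, 4, 5, 8, 3, 6]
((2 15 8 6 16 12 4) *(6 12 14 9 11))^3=(2 12 15 4 8)(6 9 16 11 14)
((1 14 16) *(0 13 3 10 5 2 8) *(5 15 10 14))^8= (0 8 2 5 1 16 14 3 13)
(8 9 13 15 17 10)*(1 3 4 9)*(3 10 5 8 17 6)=(1 10 17 5 8)(3 4 9 13 15 6)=[0, 10, 2, 4, 9, 8, 3, 7, 1, 13, 17, 11, 12, 15, 14, 6, 16, 5]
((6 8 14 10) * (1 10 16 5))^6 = ((1 10 6 8 14 16 5))^6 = (1 5 16 14 8 6 10)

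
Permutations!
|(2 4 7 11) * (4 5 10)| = |(2 5 10 4 7 11)| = 6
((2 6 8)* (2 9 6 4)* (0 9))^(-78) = ((0 9 6 8)(2 4))^(-78) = (0 6)(8 9)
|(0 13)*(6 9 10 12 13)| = 6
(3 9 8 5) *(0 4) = [4, 1, 2, 9, 0, 3, 6, 7, 5, 8] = (0 4)(3 9 8 5)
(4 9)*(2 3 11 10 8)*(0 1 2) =(0 1 2 3 11 10 8)(4 9) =[1, 2, 3, 11, 9, 5, 6, 7, 0, 4, 8, 10]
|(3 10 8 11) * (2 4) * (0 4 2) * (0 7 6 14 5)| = |(0 4 7 6 14 5)(3 10 8 11)| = 12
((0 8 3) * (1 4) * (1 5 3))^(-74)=((0 8 1 4 5 3))^(-74)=(0 5 1)(3 4 8)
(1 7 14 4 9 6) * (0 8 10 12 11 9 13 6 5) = (0 8 10 12 11 9 5)(1 7 14 4 13 6) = [8, 7, 2, 3, 13, 0, 1, 14, 10, 5, 12, 9, 11, 6, 4]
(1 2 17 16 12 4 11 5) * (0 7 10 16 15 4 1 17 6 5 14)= (0 7 10 16 12 1 2 6 5 17 15 4 11 14)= [7, 2, 6, 3, 11, 17, 5, 10, 8, 9, 16, 14, 1, 13, 0, 4, 12, 15]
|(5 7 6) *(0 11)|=|(0 11)(5 7 6)|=6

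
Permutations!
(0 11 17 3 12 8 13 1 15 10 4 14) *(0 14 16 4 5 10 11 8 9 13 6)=(0 8 6)(1 15 11 17 3 12 9 13)(4 16)(5 10)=[8, 15, 2, 12, 16, 10, 0, 7, 6, 13, 5, 17, 9, 1, 14, 11, 4, 3]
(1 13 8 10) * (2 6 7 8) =(1 13 2 6 7 8 10) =[0, 13, 6, 3, 4, 5, 7, 8, 10, 9, 1, 11, 12, 2]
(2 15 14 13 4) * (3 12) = (2 15 14 13 4)(3 12) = [0, 1, 15, 12, 2, 5, 6, 7, 8, 9, 10, 11, 3, 4, 13, 14]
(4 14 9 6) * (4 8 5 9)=(4 14)(5 9 6 8)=[0, 1, 2, 3, 14, 9, 8, 7, 5, 6, 10, 11, 12, 13, 4]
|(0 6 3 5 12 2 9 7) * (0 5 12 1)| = 9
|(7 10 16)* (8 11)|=6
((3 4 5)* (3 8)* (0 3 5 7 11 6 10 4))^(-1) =(0 3)(4 10 6 11 7)(5 8)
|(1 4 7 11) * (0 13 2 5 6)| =|(0 13 2 5 6)(1 4 7 11)| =20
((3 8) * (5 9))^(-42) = ((3 8)(5 9))^(-42) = (9)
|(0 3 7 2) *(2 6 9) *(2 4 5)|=|(0 3 7 6 9 4 5 2)|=8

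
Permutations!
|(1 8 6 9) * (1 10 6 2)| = |(1 8 2)(6 9 10)| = 3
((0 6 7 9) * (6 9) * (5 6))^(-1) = ((0 9)(5 6 7))^(-1) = (0 9)(5 7 6)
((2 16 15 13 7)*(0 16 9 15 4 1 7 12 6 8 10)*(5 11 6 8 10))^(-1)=(0 10 6 11 5 8 12 13 15 9 2 7 1 4 16)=((0 16 4 1 7 2 9 15 13 12 8 5 11 6 10))^(-1)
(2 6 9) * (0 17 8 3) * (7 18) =(0 17 8 3)(2 6 9)(7 18) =[17, 1, 6, 0, 4, 5, 9, 18, 3, 2, 10, 11, 12, 13, 14, 15, 16, 8, 7]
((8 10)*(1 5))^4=((1 5)(8 10))^4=(10)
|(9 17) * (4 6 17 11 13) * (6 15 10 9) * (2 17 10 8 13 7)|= |(2 17 6 10 9 11 7)(4 15 8 13)|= 28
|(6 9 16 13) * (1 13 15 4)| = 7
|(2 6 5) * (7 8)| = |(2 6 5)(7 8)| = 6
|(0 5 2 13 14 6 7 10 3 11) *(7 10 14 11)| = |(0 5 2 13 11)(3 7 14 6 10)| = 5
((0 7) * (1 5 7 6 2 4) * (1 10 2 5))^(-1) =(0 7 5 6)(2 10 4)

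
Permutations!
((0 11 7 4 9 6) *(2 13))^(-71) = ((0 11 7 4 9 6)(2 13))^(-71) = (0 11 7 4 9 6)(2 13)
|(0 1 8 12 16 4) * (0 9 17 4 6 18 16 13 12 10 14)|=|(0 1 8 10 14)(4 9 17)(6 18 16)(12 13)|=30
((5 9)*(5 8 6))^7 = ((5 9 8 6))^7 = (5 6 8 9)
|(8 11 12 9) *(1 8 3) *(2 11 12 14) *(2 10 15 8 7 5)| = 12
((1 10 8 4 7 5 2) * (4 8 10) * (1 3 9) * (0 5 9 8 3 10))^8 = (10)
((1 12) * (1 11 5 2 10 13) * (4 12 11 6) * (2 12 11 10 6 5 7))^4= (1 10 13)(2 7 11 4 6)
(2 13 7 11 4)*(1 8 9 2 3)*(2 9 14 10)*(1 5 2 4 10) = (1 8 14)(2 13 7 11 10 4 3 5) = [0, 8, 13, 5, 3, 2, 6, 11, 14, 9, 4, 10, 12, 7, 1]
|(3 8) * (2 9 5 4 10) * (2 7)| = 6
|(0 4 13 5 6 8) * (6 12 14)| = |(0 4 13 5 12 14 6 8)| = 8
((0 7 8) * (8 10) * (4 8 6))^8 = (0 10 4)(6 8 7)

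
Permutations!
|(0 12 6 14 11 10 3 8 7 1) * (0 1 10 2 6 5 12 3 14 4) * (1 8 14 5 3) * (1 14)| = 42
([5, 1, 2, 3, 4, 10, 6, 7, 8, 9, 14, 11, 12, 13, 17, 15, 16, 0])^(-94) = [5, 1, 2, 3, 4, 10, 6, 7, 8, 9, 14, 11, 12, 13, 17, 15, 16, 0]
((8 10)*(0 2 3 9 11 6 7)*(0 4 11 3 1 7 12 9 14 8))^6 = ((0 2 1 7 4 11 6 12 9 3 14 8 10))^6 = (0 6 10 11 8 4 14 7 3 1 9 2 12)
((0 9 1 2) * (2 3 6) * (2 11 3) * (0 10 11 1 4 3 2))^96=(11)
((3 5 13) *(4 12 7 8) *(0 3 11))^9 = (0 11 13 5 3)(4 12 7 8) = ((0 3 5 13 11)(4 12 7 8))^9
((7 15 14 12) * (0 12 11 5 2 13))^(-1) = (0 13 2 5 11 14 15 7 12)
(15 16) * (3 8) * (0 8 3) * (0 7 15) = (0 8 7 15 16) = [8, 1, 2, 3, 4, 5, 6, 15, 7, 9, 10, 11, 12, 13, 14, 16, 0]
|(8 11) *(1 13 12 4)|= 4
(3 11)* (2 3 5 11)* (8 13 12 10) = (2 3)(5 11)(8 13 12 10) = [0, 1, 3, 2, 4, 11, 6, 7, 13, 9, 8, 5, 10, 12]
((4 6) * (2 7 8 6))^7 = ((2 7 8 6 4))^7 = (2 8 4 7 6)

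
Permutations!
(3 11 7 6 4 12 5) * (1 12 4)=(1 12 5 3 11 7 6)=[0, 12, 2, 11, 4, 3, 1, 6, 8, 9, 10, 7, 5]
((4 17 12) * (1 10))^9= ((1 10)(4 17 12))^9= (17)(1 10)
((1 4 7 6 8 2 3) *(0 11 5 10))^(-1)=(0 10 5 11)(1 3 2 8 6 7 4)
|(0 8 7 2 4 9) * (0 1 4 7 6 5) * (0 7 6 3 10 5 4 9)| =18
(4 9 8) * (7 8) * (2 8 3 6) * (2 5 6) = (2 8 4 9 7 3)(5 6) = [0, 1, 8, 2, 9, 6, 5, 3, 4, 7]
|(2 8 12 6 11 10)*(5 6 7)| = 8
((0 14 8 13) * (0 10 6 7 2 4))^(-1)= (0 4 2 7 6 10 13 8 14)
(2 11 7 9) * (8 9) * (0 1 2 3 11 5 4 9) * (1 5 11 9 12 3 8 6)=(0 5 4 12 3 9 8)(1 2 11 7 6)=[5, 2, 11, 9, 12, 4, 1, 6, 0, 8, 10, 7, 3]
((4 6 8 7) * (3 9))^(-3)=((3 9)(4 6 8 7))^(-3)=(3 9)(4 6 8 7)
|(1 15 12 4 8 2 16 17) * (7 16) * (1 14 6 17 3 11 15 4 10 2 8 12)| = 30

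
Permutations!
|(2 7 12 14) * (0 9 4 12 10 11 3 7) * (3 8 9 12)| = 28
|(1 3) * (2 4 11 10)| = |(1 3)(2 4 11 10)| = 4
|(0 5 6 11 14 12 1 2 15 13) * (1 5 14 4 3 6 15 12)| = |(0 14 1 2 12 5 15 13)(3 6 11 4)| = 8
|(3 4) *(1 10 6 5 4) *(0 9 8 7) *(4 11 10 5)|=|(0 9 8 7)(1 5 11 10 6 4 3)|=28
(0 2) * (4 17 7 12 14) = [2, 1, 0, 3, 17, 5, 6, 12, 8, 9, 10, 11, 14, 13, 4, 15, 16, 7] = (0 2)(4 17 7 12 14)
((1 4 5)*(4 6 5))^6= (6)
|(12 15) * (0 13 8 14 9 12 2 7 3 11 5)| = 12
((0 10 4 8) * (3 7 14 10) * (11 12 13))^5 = (0 4 14 3 8 10 7)(11 13 12)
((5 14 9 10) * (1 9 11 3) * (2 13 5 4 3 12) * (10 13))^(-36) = (1 10 11 13 3 2 14 9 4 12 5)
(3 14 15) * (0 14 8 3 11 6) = [14, 1, 2, 8, 4, 5, 0, 7, 3, 9, 10, 6, 12, 13, 15, 11] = (0 14 15 11 6)(3 8)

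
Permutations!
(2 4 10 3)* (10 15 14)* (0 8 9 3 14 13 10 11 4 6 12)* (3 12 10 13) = (0 8 9 12)(2 6 10 14 11 4 15 3) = [8, 1, 6, 2, 15, 5, 10, 7, 9, 12, 14, 4, 0, 13, 11, 3]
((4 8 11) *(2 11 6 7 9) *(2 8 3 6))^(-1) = (2 8 9 7 6 3 4 11) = ((2 11 4 3 6 7 9 8))^(-1)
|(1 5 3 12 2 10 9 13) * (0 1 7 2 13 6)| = 11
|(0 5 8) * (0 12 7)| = |(0 5 8 12 7)| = 5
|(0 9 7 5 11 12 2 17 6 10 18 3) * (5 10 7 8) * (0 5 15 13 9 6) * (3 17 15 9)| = 42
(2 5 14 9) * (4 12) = [0, 1, 5, 3, 12, 14, 6, 7, 8, 2, 10, 11, 4, 13, 9] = (2 5 14 9)(4 12)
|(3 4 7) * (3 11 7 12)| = 6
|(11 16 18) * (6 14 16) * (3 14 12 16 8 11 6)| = |(3 14 8 11)(6 12 16 18)| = 4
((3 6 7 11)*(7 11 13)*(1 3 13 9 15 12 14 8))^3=((1 3 6 11 13 7 9 15 12 14 8))^3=(1 11 9 14 3 13 15 8 6 7 12)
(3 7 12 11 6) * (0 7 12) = (0 7)(3 12 11 6) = [7, 1, 2, 12, 4, 5, 3, 0, 8, 9, 10, 6, 11]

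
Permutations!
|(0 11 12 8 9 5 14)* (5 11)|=12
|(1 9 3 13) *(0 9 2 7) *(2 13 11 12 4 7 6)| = |(0 9 3 11 12 4 7)(1 13)(2 6)| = 14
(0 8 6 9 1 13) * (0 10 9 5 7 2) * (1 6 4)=(0 8 4 1 13 10 9 6 5 7 2)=[8, 13, 0, 3, 1, 7, 5, 2, 4, 6, 9, 11, 12, 10]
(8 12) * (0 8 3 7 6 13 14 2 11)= (0 8 12 3 7 6 13 14 2 11)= [8, 1, 11, 7, 4, 5, 13, 6, 12, 9, 10, 0, 3, 14, 2]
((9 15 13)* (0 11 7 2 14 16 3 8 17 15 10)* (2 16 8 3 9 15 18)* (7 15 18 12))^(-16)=(0 9 7 17 14 18 15)(2 13 11 10 16 12 8)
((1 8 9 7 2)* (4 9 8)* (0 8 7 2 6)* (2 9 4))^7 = (9)(0 6 7 8)(1 2)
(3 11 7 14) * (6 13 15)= [0, 1, 2, 11, 4, 5, 13, 14, 8, 9, 10, 7, 12, 15, 3, 6]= (3 11 7 14)(6 13 15)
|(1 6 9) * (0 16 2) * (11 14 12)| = |(0 16 2)(1 6 9)(11 14 12)| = 3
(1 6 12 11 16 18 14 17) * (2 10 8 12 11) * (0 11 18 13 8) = (0 11 16 13 8 12 2 10)(1 6 18 14 17) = [11, 6, 10, 3, 4, 5, 18, 7, 12, 9, 0, 16, 2, 8, 17, 15, 13, 1, 14]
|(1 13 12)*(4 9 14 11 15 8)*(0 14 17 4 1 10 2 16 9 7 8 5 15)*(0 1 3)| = 30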